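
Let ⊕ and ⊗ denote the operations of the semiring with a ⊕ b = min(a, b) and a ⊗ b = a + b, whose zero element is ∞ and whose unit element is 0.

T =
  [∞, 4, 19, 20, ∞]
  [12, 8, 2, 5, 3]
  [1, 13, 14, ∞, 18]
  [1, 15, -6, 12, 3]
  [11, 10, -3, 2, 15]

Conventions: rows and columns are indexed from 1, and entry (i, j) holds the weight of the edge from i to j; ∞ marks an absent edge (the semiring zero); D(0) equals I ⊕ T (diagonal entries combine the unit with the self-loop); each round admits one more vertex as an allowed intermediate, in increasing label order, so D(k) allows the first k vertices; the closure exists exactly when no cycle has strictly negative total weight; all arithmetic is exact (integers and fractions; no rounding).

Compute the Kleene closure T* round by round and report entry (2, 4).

D(0):
  [0, 4, 19, 20, ∞]
  [12, 0, 2, 5, 3]
  [1, 13, 0, ∞, 18]
  [1, 15, -6, 0, 3]
  [11, 10, -3, 2, 0]
D(1):
  [0, 4, 19, 20, ∞]
  [12, 0, 2, 5, 3]
  [1, 5, 0, 21, 18]
  [1, 5, -6, 0, 3]
  [11, 10, -3, 2, 0]
D(2):
  [0, 4, 6, 9, 7]
  [12, 0, 2, 5, 3]
  [1, 5, 0, 10, 8]
  [1, 5, -6, 0, 3]
  [11, 10, -3, 2, 0]
D(3):
  [0, 4, 6, 9, 7]
  [3, 0, 2, 5, 3]
  [1, 5, 0, 10, 8]
  [-5, -1, -6, 0, 2]
  [-2, 2, -3, 2, 0]
D(4):
  [0, 4, 3, 9, 7]
  [0, 0, -1, 5, 3]
  [1, 5, 0, 10, 8]
  [-5, -1, -6, 0, 2]
  [-3, 1, -4, 2, 0]
D(5):
  [0, 4, 3, 9, 7]
  [0, 0, -1, 5, 3]
  [1, 5, 0, 10, 8]
  [-5, -1, -6, 0, 2]
  [-3, 1, -4, 2, 0]
Answer: T*[2][4] = 5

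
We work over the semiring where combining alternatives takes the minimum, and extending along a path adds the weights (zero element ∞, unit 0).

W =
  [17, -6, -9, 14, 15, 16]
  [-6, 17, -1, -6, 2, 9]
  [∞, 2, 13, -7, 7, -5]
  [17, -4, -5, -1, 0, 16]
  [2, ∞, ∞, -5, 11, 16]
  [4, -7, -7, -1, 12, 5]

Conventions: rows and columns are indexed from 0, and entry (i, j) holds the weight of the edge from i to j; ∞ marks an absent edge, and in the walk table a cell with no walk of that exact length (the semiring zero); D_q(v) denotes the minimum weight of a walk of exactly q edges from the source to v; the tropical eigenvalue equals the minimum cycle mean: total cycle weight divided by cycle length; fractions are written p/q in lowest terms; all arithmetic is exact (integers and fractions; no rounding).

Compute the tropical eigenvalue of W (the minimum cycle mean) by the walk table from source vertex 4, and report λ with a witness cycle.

q=0: [∞, ∞, ∞, ∞, 0, ∞]
q=1: [2, ∞, ∞, -5, 11, 16]
q=2: [12, -9, -10, -6, -5, 11]
q=3: [-15, -10, -11, -17, -7, -15]
q=4: [-16, -22, -24, -18, -17, -16]
q=5: [-28, -23, -25, -31, -20, -29]
q=6: [-29, -36, -37, -32, -31, -30]
Optimal cycle mean attained by: cycle 0->2->5->1->0, total (-9) + (-5) + (-7) + (-6), length 4.
Answer: λ = -27/4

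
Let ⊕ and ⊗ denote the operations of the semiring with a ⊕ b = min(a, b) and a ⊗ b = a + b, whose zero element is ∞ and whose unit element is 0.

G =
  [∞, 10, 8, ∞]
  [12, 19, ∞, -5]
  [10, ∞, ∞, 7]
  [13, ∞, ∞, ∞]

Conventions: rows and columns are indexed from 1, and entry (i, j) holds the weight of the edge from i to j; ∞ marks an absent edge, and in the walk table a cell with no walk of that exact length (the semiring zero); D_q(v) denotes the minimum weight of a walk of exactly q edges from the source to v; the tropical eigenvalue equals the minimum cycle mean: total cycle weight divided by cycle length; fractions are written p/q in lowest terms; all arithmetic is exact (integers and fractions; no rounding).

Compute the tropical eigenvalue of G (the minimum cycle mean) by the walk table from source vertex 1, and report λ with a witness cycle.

q=0: [0, ∞, ∞, ∞]
q=1: [∞, 10, 8, ∞]
q=2: [18, 29, ∞, 5]
q=3: [18, 28, 26, 24]
q=4: [36, 28, 26, 23]
Optimal cycle mean attained by: cycle 1->2->4->1, total 10 + (-5) + 13, length 3.
Answer: λ = 6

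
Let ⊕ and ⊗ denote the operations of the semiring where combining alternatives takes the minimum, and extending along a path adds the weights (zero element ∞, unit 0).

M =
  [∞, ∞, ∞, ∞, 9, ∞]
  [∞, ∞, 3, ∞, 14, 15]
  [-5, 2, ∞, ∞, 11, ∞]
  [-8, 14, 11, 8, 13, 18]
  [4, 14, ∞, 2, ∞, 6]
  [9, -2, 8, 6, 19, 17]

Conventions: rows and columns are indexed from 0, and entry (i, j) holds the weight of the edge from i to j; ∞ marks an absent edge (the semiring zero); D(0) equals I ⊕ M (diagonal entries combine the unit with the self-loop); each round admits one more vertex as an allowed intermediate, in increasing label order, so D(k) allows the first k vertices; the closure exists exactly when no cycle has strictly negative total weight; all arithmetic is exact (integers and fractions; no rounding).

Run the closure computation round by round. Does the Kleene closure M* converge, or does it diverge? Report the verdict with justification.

D(0):
  [0, ∞, ∞, ∞, 9, ∞]
  [∞, 0, 3, ∞, 14, 15]
  [-5, 2, 0, ∞, 11, ∞]
  [-8, 14, 11, 0, 13, 18]
  [4, 14, ∞, 2, 0, 6]
  [9, -2, 8, 6, 19, 0]
D(1):
  [0, ∞, ∞, ∞, 9, ∞]
  [∞, 0, 3, ∞, 14, 15]
  [-5, 2, 0, ∞, 4, ∞]
  [-8, 14, 11, 0, 1, 18]
  [4, 14, ∞, 2, 0, 6]
  [9, -2, 8, 6, 18, 0]
D(2):
  [0, ∞, ∞, ∞, 9, ∞]
  [∞, 0, 3, ∞, 14, 15]
  [-5, 2, 0, ∞, 4, 17]
  [-8, 14, 11, 0, 1, 18]
  [4, 14, 17, 2, 0, 6]
  [9, -2, 1, 6, 12, 0]
D(3):
  [0, ∞, ∞, ∞, 9, ∞]
  [-2, 0, 3, ∞, 7, 15]
  [-5, 2, 0, ∞, 4, 17]
  [-8, 13, 11, 0, 1, 18]
  [4, 14, 17, 2, 0, 6]
  [-4, -2, 1, 6, 5, 0]
D(4):
  [0, ∞, ∞, ∞, 9, ∞]
  [-2, 0, 3, ∞, 7, 15]
  [-5, 2, 0, ∞, 4, 17]
  [-8, 13, 11, 0, 1, 18]
  [-6, 14, 13, 2, 0, 6]
  [-4, -2, 1, 6, 5, 0]
D(5):
  [0, 23, 22, 11, 9, 15]
  [-2, 0, 3, 9, 7, 13]
  [-5, 2, 0, 6, 4, 10]
  [-8, 13, 11, 0, 1, 7]
  [-6, 14, 13, 2, 0, 6]
  [-4, -2, 1, 6, 5, 0]
D(6):
  [0, 13, 16, 11, 9, 15]
  [-2, 0, 3, 9, 7, 13]
  [-5, 2, 0, 6, 4, 10]
  [-8, 5, 8, 0, 1, 7]
  [-6, 4, 7, 2, 0, 6]
  [-4, -2, 1, 6, 5, 0]
Key observation: every diagonal entry stays at the unit through all rounds, so no improving cycle exists.
Answer: CONVERGES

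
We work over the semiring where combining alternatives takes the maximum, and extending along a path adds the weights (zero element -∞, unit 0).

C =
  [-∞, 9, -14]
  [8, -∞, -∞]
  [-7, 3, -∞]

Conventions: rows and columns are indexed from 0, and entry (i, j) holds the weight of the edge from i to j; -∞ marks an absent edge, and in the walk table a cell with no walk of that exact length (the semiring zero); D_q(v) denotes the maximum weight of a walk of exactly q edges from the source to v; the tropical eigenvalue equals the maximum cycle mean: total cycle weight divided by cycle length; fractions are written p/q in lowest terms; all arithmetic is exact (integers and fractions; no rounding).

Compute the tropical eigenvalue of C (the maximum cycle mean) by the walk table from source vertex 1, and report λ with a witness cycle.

q=0: [-∞, 0, -∞]
q=1: [8, -∞, -∞]
q=2: [-∞, 17, -6]
q=3: [25, -3, -∞]
Optimal cycle mean attained by: cycle 0->1->0, total 9 + 8, length 2.
Answer: λ = 17/2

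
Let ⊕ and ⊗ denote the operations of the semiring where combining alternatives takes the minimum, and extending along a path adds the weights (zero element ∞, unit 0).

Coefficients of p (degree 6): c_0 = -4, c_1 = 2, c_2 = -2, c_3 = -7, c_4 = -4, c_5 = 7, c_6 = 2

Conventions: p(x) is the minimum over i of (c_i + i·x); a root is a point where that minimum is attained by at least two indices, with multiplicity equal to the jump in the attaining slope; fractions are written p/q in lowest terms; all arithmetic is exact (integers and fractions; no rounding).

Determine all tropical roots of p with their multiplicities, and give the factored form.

hull edge (i=0, c=-4) to (i=3, c=-7): slope -1, span 3
hull edge (i=3, c=-7) to (i=6, c=2): slope 3, span 3
Factored form: p(x) = 2 ⊗ (x ⊕ (-3)) ⊗ (x ⊕ (-3)) ⊗ (x ⊕ (-3)) ⊗ (x ⊕ 1) ⊗ (x ⊕ 1) ⊗ (x ⊕ 1)
Answer: roots = -3 (mult 3), 1 (mult 3)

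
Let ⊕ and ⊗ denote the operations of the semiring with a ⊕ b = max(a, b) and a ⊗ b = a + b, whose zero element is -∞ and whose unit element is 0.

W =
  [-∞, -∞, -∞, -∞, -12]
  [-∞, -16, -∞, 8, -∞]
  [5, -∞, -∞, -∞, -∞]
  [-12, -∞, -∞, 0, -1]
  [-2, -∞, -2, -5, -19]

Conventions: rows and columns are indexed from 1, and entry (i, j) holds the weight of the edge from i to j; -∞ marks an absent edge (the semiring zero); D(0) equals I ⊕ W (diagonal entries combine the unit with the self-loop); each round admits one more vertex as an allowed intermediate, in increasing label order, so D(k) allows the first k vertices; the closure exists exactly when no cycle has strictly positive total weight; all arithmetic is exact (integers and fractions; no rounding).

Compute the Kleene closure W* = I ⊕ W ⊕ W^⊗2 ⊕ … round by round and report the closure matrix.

D(0):
  [0, -∞, -∞, -∞, -12]
  [-∞, 0, -∞, 8, -∞]
  [5, -∞, 0, -∞, -∞]
  [-12, -∞, -∞, 0, -1]
  [-2, -∞, -2, -5, 0]
D(1):
  [0, -∞, -∞, -∞, -12]
  [-∞, 0, -∞, 8, -∞]
  [5, -∞, 0, -∞, -7]
  [-12, -∞, -∞, 0, -1]
  [-2, -∞, -2, -5, 0]
D(2):
  [0, -∞, -∞, -∞, -12]
  [-∞, 0, -∞, 8, -∞]
  [5, -∞, 0, -∞, -7]
  [-12, -∞, -∞, 0, -1]
  [-2, -∞, -2, -5, 0]
D(3):
  [0, -∞, -∞, -∞, -12]
  [-∞, 0, -∞, 8, -∞]
  [5, -∞, 0, -∞, -7]
  [-12, -∞, -∞, 0, -1]
  [3, -∞, -2, -5, 0]
D(4):
  [0, -∞, -∞, -∞, -12]
  [-4, 0, -∞, 8, 7]
  [5, -∞, 0, -∞, -7]
  [-12, -∞, -∞, 0, -1]
  [3, -∞, -2, -5, 0]
D(5):
  [0, -∞, -14, -17, -12]
  [10, 0, 5, 8, 7]
  [5, -∞, 0, -12, -7]
  [2, -∞, -3, 0, -1]
  [3, -∞, -2, -5, 0]
Answer: W* = [[0, -∞, -14, -17, -12], [10, 0, 5, 8, 7], [5, -∞, 0, -12, -7], [2, -∞, -3, 0, -1], [3, -∞, -2, -5, 0]]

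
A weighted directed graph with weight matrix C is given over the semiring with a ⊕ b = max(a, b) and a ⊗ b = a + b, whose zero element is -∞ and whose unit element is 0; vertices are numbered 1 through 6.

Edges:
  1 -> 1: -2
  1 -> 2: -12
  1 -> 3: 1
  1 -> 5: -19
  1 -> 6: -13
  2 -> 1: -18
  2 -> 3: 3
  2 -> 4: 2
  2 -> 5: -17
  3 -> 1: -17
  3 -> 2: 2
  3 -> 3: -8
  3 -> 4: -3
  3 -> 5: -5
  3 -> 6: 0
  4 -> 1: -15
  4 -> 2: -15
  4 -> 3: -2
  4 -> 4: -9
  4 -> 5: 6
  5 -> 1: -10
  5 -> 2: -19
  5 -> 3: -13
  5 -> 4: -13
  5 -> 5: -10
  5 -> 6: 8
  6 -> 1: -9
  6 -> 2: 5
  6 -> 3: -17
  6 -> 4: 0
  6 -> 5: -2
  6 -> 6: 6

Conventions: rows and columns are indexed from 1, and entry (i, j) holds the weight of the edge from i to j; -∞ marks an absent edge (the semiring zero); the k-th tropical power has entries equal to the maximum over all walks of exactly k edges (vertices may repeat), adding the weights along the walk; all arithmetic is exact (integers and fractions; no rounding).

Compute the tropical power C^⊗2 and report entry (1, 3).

C^⊗2:
  [-4, 3, -1, -2, -4, 1]
  [-13, 5, 0, 0, 8, 3]
  [-9, 5, 5, 4, 3, 6]
  [-4, 0, -7, -5, -3, 14]
  [-1, 13, -9, 8, 6, 14]
  [-3, 11, 8, 7, 6, 12]
Key observation: the optimum is the walk 1->1->3, with weight (-2) + 1 = -1.
Optimal value attained by: walk 1->1->3.
Answer: (C^⊗2)[1][3] = -1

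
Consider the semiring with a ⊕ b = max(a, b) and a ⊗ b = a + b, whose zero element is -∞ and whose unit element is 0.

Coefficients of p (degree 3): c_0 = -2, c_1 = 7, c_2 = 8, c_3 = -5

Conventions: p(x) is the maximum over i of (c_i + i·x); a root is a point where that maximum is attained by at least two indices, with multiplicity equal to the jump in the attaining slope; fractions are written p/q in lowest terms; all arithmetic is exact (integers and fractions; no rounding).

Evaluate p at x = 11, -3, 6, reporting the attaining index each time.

p(11) = max(-2+0·11=-2, 7+1·11=18, 8+2·11=30, -5+3·11=28) = 30 (attained by i=2)
p(-3) = max(-2+0·(-3)=-2, 7+1·(-3)=4, 8+2·(-3)=2, -5+3·(-3)=-14) = 4 (attained by i=1)
p(6) = max(-2+0·6=-2, 7+1·6=13, 8+2·6=20, -5+3·6=13) = 20 (attained by i=2)
Answer: p(11) = 30; p(-3) = 4; p(6) = 20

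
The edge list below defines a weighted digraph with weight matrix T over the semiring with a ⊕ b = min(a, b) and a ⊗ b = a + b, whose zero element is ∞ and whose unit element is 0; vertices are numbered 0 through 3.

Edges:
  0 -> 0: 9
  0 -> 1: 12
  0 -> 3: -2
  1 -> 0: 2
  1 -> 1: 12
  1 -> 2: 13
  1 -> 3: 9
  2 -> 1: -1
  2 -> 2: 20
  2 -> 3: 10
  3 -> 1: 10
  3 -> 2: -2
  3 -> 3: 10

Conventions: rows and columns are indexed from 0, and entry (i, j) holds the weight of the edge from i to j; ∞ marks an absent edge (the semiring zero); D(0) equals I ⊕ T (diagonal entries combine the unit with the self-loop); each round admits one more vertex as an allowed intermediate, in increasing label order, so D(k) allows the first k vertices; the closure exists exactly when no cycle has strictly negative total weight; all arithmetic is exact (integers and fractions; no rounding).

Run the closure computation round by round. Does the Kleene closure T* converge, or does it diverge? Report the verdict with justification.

D(0):
  [0, 12, ∞, -2]
  [2, 0, 13, 9]
  [∞, -1, 0, 10]
  [∞, 10, -2, 0]
D(1):
  [0, 12, ∞, -2]
  [2, 0, 13, 0]
  [∞, -1, 0, 10]
  [∞, 10, -2, 0]
D(2):
  [0, 12, 25, -2]
  [2, 0, 13, 0]
  [1, -1, 0, -1]
  [12, 10, -2, 0]
Detection: at round 3, diagonal entry (3, 3) turns strictly negative.
Key observation: the cycle 3->2->1->0->3 has total weight (-2) + (-1) + 2 + (-2), which is strictly negative.
Answer: DIVERGES — negative cycle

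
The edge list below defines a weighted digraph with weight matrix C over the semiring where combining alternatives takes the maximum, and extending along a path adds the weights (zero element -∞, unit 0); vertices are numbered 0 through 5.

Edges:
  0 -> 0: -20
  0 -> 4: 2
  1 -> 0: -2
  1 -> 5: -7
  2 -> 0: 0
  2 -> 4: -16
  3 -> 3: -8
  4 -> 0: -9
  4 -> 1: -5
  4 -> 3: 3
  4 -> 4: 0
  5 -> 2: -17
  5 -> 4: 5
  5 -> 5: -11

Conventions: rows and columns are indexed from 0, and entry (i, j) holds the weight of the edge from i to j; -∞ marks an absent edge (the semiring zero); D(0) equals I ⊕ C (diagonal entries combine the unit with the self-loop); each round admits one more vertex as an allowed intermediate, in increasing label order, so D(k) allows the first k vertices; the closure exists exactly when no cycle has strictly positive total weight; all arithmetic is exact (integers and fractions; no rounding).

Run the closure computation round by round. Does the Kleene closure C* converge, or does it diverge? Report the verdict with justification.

D(0):
  [0, -∞, -∞, -∞, 2, -∞]
  [-2, 0, -∞, -∞, -∞, -7]
  [0, -∞, 0, -∞, -16, -∞]
  [-∞, -∞, -∞, 0, -∞, -∞]
  [-9, -5, -∞, 3, 0, -∞]
  [-∞, -∞, -17, -∞, 5, 0]
D(1):
  [0, -∞, -∞, -∞, 2, -∞]
  [-2, 0, -∞, -∞, 0, -7]
  [0, -∞, 0, -∞, 2, -∞]
  [-∞, -∞, -∞, 0, -∞, -∞]
  [-9, -5, -∞, 3, 0, -∞]
  [-∞, -∞, -17, -∞, 5, 0]
D(2):
  [0, -∞, -∞, -∞, 2, -∞]
  [-2, 0, -∞, -∞, 0, -7]
  [0, -∞, 0, -∞, 2, -∞]
  [-∞, -∞, -∞, 0, -∞, -∞]
  [-7, -5, -∞, 3, 0, -12]
  [-∞, -∞, -17, -∞, 5, 0]
D(3):
  [0, -∞, -∞, -∞, 2, -∞]
  [-2, 0, -∞, -∞, 0, -7]
  [0, -∞, 0, -∞, 2, -∞]
  [-∞, -∞, -∞, 0, -∞, -∞]
  [-7, -5, -∞, 3, 0, -12]
  [-17, -∞, -17, -∞, 5, 0]
D(4):
  [0, -∞, -∞, -∞, 2, -∞]
  [-2, 0, -∞, -∞, 0, -7]
  [0, -∞, 0, -∞, 2, -∞]
  [-∞, -∞, -∞, 0, -∞, -∞]
  [-7, -5, -∞, 3, 0, -12]
  [-17, -∞, -17, -∞, 5, 0]
D(5):
  [0, -3, -∞, 5, 2, -10]
  [-2, 0, -∞, 3, 0, -7]
  [0, -3, 0, 5, 2, -10]
  [-∞, -∞, -∞, 0, -∞, -∞]
  [-7, -5, -∞, 3, 0, -12]
  [-2, 0, -17, 8, 5, 0]
D(6):
  [0, -3, -27, 5, 2, -10]
  [-2, 0, -24, 3, 0, -7]
  [0, -3, 0, 5, 2, -10]
  [-∞, -∞, -∞, 0, -∞, -∞]
  [-7, -5, -29, 3, 0, -12]
  [-2, 0, -17, 8, 5, 0]
Key observation: every diagonal entry stays at the unit through all rounds, so no improving cycle exists.
Answer: CONVERGES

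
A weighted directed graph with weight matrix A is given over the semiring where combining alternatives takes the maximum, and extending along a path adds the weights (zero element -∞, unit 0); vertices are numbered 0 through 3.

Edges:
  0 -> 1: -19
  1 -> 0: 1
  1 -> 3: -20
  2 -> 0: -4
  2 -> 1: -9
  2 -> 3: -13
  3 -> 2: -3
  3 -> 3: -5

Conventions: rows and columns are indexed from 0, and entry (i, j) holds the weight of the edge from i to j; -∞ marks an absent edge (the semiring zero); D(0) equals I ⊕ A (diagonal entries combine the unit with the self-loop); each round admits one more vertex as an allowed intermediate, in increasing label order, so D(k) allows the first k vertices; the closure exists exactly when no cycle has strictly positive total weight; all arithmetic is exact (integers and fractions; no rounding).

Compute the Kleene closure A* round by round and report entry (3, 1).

D(0):
  [0, -19, -∞, -∞]
  [1, 0, -∞, -20]
  [-4, -9, 0, -13]
  [-∞, -∞, -3, 0]
D(1):
  [0, -19, -∞, -∞]
  [1, 0, -∞, -20]
  [-4, -9, 0, -13]
  [-∞, -∞, -3, 0]
D(2):
  [0, -19, -∞, -39]
  [1, 0, -∞, -20]
  [-4, -9, 0, -13]
  [-∞, -∞, -3, 0]
D(3):
  [0, -19, -∞, -39]
  [1, 0, -∞, -20]
  [-4, -9, 0, -13]
  [-7, -12, -3, 0]
D(4):
  [0, -19, -42, -39]
  [1, 0, -23, -20]
  [-4, -9, 0, -13]
  [-7, -12, -3, 0]
Answer: A*[3][1] = -12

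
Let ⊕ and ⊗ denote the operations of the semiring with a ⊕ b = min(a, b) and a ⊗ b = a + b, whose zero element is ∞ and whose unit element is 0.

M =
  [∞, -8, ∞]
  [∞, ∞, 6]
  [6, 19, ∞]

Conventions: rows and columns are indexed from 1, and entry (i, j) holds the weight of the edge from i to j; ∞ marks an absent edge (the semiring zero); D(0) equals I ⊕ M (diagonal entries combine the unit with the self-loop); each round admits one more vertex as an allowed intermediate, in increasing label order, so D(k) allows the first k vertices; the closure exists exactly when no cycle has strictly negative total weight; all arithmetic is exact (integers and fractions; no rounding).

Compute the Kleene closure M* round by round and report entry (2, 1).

D(0):
  [0, -8, ∞]
  [∞, 0, 6]
  [6, 19, 0]
D(1):
  [0, -8, ∞]
  [∞, 0, 6]
  [6, -2, 0]
D(2):
  [0, -8, -2]
  [∞, 0, 6]
  [6, -2, 0]
D(3):
  [0, -8, -2]
  [12, 0, 6]
  [6, -2, 0]
Answer: M*[2][1] = 12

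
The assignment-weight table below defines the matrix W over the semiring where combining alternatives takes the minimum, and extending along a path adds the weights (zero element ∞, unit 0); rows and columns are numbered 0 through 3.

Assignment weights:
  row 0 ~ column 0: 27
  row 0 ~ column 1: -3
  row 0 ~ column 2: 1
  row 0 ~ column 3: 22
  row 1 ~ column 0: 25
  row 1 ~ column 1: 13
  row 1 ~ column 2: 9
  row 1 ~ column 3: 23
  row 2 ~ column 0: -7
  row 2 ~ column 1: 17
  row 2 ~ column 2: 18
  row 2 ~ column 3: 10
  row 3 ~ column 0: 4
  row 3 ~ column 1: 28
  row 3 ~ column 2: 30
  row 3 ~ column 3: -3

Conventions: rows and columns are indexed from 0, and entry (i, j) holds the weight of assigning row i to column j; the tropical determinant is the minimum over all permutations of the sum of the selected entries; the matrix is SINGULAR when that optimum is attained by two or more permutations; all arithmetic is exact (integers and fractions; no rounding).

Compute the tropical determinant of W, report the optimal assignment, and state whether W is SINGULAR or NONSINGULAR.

σ = (0, 1, 2, 3): 27 + 13 + 18 + (-3) = 55
σ = (0, 1, 3, 2): 27 + 13 + 10 + 30 = 80
σ = (0, 2, 1, 3): 27 + 9 + 17 + (-3) = 50
σ = (0, 2, 3, 1): 27 + 9 + 10 + 28 = 74
σ = (0, 3, 1, 2): 27 + 23 + 17 + 30 = 97
σ = (0, 3, 2, 1): 27 + 23 + 18 + 28 = 96
σ = (1, 0, 2, 3): (-3) + 25 + 18 + (-3) = 37
σ = (1, 0, 3, 2): (-3) + 25 + 10 + 30 = 62
σ = (1, 2, 0, 3): (-3) + 9 + (-7) + (-3) = -4
σ = (1, 2, 3, 0): (-3) + 9 + 10 + 4 = 20
σ = (1, 3, 0, 2): (-3) + 23 + (-7) + 30 = 43
σ = (1, 3, 2, 0): (-3) + 23 + 18 + 4 = 42
σ = (2, 0, 1, 3): 1 + 25 + 17 + (-3) = 40
σ = (2, 0, 3, 1): 1 + 25 + 10 + 28 = 64
σ = (2, 1, 0, 3): 1 + 13 + (-7) + (-3) = 4
σ = (2, 1, 3, 0): 1 + 13 + 10 + 4 = 28
σ = (2, 3, 0, 1): 1 + 23 + (-7) + 28 = 45
σ = (2, 3, 1, 0): 1 + 23 + 17 + 4 = 45
σ = (3, 0, 1, 2): 22 + 25 + 17 + 30 = 94
σ = (3, 0, 2, 1): 22 + 25 + 18 + 28 = 93
σ = (3, 1, 0, 2): 22 + 13 + (-7) + 30 = 58
σ = (3, 1, 2, 0): 22 + 13 + 18 + 4 = 57
σ = (3, 2, 0, 1): 22 + 9 + (-7) + 28 = 52
σ = (3, 2, 1, 0): 22 + 9 + 17 + 4 = 52
Optimal value attained by: σ = (1, 2, 0, 3).
Answer: det⊕(W) = -4; verdict: NONSINGULAR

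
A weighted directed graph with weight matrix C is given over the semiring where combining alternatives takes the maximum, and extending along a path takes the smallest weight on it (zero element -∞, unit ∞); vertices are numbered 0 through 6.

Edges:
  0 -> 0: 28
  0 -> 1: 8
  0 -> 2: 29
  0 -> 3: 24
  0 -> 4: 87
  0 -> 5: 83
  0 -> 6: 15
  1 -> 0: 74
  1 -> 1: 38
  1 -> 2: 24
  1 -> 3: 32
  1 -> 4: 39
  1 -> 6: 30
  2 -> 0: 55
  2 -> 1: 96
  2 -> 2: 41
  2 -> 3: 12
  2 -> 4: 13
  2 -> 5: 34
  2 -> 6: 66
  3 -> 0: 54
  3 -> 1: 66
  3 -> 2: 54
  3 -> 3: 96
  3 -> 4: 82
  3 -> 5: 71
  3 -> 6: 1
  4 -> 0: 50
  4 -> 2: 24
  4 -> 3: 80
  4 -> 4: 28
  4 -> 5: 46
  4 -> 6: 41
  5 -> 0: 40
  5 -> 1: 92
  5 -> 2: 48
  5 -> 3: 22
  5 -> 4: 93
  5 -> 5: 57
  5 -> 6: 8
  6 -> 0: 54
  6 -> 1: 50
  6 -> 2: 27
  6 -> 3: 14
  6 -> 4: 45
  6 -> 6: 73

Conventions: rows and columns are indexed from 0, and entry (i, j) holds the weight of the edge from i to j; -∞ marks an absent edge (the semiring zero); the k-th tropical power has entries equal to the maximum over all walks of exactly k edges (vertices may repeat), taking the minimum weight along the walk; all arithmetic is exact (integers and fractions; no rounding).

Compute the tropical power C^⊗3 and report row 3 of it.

C^⊗2:
  [50, 83, 48, 80, 83, 57, 41]
  [39, 38, 32, 39, 74, 74, 39]
  [74, 50, 41, 32, 55, 55, 66]
  [66, 71, 54, 96, 82, 71, 54]
  [54, 66, 54, 80, 80, 71, 41]
  [74, 57, 48, 80, 57, 57, 48]
  [54, 50, 29, 45, 54, 54, 73]
C^⊗3:
  [74, 66, 54, 80, 80, 71, 48]
  [50, 74, 48, 74, 74, 57, 41]
  [54, 55, 48, 55, 74, 74, 66]
  [71, 71, 54, 96, 82, 71, 54]
  [66, 71, 54, 80, 80, 71, 54]
  [57, 66, 54, 80, 80, 74, 48]
  [54, 54, 48, 54, 54, 54, 73]
Answer: row 3 of C^⊗3 = [71, 71, 54, 96, 82, 71, 54]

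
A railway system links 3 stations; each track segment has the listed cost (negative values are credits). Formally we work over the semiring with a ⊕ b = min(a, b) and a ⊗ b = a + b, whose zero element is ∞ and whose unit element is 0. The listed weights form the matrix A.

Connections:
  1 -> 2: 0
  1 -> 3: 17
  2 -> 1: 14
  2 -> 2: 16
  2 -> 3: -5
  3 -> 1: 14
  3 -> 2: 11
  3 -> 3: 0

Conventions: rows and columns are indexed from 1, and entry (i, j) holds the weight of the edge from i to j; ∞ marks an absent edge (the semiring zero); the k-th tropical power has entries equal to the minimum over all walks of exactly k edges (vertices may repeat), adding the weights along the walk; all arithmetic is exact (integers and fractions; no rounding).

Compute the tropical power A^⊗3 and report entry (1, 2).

A^⊗2:
  [14, 16, -5]
  [9, 6, -5]
  [14, 11, 0]
A^⊗3:
  [9, 6, -5]
  [9, 6, -5]
  [14, 11, 0]
Key observation: the optimum is the walk 1->2->3->2, with weight 0 + (-5) + 11 = 6.
Optimal value attained by: walk 1->2->3->2.
Answer: (A^⊗3)[1][2] = 6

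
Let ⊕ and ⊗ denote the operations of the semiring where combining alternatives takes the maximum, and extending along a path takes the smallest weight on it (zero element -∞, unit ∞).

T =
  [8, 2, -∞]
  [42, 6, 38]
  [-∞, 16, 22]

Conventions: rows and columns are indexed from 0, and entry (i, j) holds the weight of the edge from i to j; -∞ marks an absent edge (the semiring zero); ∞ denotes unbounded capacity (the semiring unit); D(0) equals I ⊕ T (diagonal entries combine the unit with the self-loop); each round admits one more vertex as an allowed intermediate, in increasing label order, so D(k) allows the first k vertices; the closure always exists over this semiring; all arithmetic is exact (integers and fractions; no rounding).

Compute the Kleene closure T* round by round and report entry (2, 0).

D(0):
  [∞, 2, -∞]
  [42, ∞, 38]
  [-∞, 16, ∞]
D(1):
  [∞, 2, -∞]
  [42, ∞, 38]
  [-∞, 16, ∞]
D(2):
  [∞, 2, 2]
  [42, ∞, 38]
  [16, 16, ∞]
D(3):
  [∞, 2, 2]
  [42, ∞, 38]
  [16, 16, ∞]
Answer: T*[2][0] = 16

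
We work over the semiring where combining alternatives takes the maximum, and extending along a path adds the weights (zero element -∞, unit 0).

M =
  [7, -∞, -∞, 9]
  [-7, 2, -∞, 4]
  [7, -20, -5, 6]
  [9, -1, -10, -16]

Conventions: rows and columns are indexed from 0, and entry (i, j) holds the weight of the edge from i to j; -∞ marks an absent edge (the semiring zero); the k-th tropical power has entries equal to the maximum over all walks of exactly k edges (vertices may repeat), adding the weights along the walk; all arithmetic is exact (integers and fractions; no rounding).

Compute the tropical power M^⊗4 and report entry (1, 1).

M^⊗2:
  [18, 8, -1, 16]
  [13, 4, -6, 6]
  [15, 5, -4, 16]
  [16, 1, -15, 18]
M^⊗3:
  [25, 15, 6, 27]
  [20, 6, -4, 22]
  [25, 15, 6, 24]
  [27, 17, 8, 25]
M^⊗4:
  [36, 26, 17, 34]
  [31, 21, 12, 29]
  [33, 23, 14, 34]
  [34, 24, 15, 36]
Key observation: the optimum is the walk 1->3->0->3->1, with weight 4 + 9 + 9 + (-1) = 21.
Optimal value attained by: walk 1->3->0->3->1.
Answer: (M^⊗4)[1][1] = 21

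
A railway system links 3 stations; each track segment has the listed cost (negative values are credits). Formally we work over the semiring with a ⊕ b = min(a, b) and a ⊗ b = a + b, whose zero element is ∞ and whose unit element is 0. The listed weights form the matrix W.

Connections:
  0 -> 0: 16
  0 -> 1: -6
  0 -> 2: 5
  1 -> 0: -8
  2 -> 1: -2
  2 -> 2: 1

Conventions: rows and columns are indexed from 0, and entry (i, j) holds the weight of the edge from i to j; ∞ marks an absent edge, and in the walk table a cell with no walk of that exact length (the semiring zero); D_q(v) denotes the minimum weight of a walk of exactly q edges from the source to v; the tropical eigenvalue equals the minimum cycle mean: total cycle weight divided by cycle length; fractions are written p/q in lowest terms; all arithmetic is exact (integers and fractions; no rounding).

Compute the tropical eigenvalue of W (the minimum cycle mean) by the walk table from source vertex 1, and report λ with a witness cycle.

q=0: [∞, 0, ∞]
q=1: [-8, ∞, ∞]
q=2: [8, -14, -3]
q=3: [-22, -5, -2]
Optimal cycle mean attained by: cycle 0->1->0, total (-6) + (-8), length 2.
Answer: λ = -7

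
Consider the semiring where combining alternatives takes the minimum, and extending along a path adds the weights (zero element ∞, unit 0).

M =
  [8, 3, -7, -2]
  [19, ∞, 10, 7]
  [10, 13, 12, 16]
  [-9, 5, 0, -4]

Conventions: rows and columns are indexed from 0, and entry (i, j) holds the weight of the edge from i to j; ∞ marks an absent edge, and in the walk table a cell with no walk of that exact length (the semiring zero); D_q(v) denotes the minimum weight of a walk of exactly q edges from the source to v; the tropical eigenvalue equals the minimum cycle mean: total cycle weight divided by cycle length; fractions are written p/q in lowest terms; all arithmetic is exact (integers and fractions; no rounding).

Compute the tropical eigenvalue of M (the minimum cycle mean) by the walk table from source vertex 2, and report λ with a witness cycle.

q=0: [∞, ∞, 0, ∞]
q=1: [10, 13, 12, 16]
q=2: [7, 13, 3, 8]
q=3: [-1, 10, 0, 4]
q=4: [-5, 2, -8, -3]
Optimal cycle mean attained by: cycle 0->3->0, total (-2) + (-9), length 2.
Answer: λ = -11/2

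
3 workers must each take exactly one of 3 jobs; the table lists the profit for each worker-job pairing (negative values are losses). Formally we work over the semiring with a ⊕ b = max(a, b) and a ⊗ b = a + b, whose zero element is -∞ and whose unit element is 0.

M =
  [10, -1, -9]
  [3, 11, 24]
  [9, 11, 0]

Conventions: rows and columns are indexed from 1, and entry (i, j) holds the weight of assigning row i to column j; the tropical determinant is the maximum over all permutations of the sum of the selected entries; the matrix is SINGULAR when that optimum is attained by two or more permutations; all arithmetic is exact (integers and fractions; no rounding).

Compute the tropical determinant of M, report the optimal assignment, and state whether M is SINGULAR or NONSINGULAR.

σ = (1, 2, 3): 10 + 11 + 0 = 21
σ = (1, 3, 2): 10 + 24 + 11 = 45
σ = (2, 1, 3): (-1) + 3 + 0 = 2
σ = (2, 3, 1): (-1) + 24 + 9 = 32
σ = (3, 1, 2): (-9) + 3 + 11 = 5
σ = (3, 2, 1): (-9) + 11 + 9 = 11
Optimal value attained by: σ = (1, 3, 2).
Answer: det⊕(M) = 45; verdict: NONSINGULAR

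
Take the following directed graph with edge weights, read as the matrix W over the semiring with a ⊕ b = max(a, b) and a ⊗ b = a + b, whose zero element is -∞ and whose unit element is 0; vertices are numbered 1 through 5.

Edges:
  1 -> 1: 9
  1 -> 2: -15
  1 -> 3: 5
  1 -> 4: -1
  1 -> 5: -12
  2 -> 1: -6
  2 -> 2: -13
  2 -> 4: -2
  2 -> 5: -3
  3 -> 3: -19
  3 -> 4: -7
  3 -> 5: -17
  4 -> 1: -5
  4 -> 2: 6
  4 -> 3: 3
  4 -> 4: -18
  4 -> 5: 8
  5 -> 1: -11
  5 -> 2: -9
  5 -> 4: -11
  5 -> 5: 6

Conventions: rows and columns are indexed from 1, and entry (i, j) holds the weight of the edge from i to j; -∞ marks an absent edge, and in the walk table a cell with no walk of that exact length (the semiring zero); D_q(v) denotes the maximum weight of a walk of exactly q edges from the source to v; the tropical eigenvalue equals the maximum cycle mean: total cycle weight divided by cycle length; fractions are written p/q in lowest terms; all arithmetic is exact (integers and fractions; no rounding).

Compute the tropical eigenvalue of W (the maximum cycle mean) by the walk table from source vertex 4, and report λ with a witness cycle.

q=0: [-∞, -∞, -∞, 0, -∞]
q=1: [-5, 6, 3, -18, 8]
q=2: [4, -1, 0, 4, 14]
q=3: [13, 10, 9, 3, 20]
q=4: [22, 11, 18, 12, 26]
q=5: [31, 18, 27, 21, 32]
Optimal cycle mean attained by: cycle 1->1, total 9, length 1.
Answer: λ = 9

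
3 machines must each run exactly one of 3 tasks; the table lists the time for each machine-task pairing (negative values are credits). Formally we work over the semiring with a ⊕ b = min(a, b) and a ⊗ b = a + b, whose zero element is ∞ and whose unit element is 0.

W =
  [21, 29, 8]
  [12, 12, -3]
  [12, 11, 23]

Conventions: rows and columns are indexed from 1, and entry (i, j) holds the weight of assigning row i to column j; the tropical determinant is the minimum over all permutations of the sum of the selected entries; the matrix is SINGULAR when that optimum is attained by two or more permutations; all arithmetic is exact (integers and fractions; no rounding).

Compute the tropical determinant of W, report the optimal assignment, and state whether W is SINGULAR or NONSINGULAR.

σ = (1, 2, 3): 21 + 12 + 23 = 56
σ = (1, 3, 2): 21 + (-3) + 11 = 29
σ = (2, 1, 3): 29 + 12 + 23 = 64
σ = (2, 3, 1): 29 + (-3) + 12 = 38
σ = (3, 1, 2): 8 + 12 + 11 = 31
σ = (3, 2, 1): 8 + 12 + 12 = 32
Optimal value attained by: σ = (1, 3, 2).
Answer: det⊕(W) = 29; verdict: NONSINGULAR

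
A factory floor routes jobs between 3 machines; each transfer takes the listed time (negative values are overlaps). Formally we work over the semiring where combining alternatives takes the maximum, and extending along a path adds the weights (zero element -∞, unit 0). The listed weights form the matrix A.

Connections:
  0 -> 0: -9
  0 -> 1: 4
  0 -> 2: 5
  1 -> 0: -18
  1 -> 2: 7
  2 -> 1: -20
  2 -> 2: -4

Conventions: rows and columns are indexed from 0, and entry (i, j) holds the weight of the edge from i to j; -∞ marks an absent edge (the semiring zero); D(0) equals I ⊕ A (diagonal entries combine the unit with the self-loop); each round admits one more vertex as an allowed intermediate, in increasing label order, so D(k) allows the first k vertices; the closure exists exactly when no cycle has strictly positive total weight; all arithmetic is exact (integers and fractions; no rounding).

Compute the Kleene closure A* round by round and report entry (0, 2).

D(0):
  [0, 4, 5]
  [-18, 0, 7]
  [-∞, -20, 0]
D(1):
  [0, 4, 5]
  [-18, 0, 7]
  [-∞, -20, 0]
D(2):
  [0, 4, 11]
  [-18, 0, 7]
  [-38, -20, 0]
D(3):
  [0, 4, 11]
  [-18, 0, 7]
  [-38, -20, 0]
Answer: A*[0][2] = 11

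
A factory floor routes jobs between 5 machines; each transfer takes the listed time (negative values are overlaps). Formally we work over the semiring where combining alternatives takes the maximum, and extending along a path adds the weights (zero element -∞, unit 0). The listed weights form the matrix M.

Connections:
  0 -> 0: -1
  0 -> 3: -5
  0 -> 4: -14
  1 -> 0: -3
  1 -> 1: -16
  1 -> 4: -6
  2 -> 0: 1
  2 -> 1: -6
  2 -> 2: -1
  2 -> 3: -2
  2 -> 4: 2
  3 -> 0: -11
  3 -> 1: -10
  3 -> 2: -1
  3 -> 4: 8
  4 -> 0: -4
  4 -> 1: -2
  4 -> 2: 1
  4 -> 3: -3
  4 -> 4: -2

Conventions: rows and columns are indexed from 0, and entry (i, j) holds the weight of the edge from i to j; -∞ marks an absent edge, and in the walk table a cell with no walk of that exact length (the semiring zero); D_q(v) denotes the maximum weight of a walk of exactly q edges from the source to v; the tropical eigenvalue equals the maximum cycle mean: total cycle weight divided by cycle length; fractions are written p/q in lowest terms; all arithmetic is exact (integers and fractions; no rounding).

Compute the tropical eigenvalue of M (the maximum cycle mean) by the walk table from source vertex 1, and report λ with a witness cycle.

q=0: [-∞, 0, -∞, -∞, -∞]
q=1: [-3, -16, -∞, -∞, -6]
q=2: [-4, -8, -5, -8, -8]
q=3: [-4, -10, -6, -7, 0]
q=4: [-4, -2, 1, -3, 1]
q=5: [2, -1, 2, -1, 5]
Optimal cycle mean attained by: cycle 3->4->3, total 8 + (-3), length 2.
Answer: λ = 5/2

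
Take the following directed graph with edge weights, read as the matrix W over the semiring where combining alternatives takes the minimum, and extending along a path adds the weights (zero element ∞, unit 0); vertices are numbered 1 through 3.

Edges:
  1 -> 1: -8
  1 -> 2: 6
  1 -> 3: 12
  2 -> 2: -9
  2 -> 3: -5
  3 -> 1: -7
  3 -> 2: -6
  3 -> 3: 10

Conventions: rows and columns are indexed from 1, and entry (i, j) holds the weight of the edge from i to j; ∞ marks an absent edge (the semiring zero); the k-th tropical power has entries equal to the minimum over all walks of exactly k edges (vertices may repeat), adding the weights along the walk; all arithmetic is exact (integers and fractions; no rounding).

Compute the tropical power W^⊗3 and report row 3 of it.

W^⊗2:
  [-16, -3, 1]
  [-12, -18, -14]
  [-15, -15, -11]
W^⊗3:
  [-24, -12, -8]
  [-21, -27, -23]
  [-23, -24, -20]
Answer: row 3 of W^⊗3 = [-23, -24, -20]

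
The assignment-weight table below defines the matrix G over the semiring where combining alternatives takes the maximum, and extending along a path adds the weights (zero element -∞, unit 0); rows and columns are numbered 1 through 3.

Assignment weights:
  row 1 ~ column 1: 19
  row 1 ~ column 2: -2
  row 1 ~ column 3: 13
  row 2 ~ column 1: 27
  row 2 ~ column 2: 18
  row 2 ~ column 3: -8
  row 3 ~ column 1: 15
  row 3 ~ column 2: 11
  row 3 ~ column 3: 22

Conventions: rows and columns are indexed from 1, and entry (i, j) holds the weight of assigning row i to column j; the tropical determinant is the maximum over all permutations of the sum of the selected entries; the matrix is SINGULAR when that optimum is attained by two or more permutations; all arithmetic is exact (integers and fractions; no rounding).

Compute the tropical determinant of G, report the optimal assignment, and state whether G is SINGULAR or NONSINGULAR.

σ = (1, 2, 3): 19 + 18 + 22 = 59
σ = (1, 3, 2): 19 + (-8) + 11 = 22
σ = (2, 1, 3): (-2) + 27 + 22 = 47
σ = (2, 3, 1): (-2) + (-8) + 15 = 5
σ = (3, 1, 2): 13 + 27 + 11 = 51
σ = (3, 2, 1): 13 + 18 + 15 = 46
Optimal value attained by: σ = (1, 2, 3).
Answer: det⊕(G) = 59; verdict: NONSINGULAR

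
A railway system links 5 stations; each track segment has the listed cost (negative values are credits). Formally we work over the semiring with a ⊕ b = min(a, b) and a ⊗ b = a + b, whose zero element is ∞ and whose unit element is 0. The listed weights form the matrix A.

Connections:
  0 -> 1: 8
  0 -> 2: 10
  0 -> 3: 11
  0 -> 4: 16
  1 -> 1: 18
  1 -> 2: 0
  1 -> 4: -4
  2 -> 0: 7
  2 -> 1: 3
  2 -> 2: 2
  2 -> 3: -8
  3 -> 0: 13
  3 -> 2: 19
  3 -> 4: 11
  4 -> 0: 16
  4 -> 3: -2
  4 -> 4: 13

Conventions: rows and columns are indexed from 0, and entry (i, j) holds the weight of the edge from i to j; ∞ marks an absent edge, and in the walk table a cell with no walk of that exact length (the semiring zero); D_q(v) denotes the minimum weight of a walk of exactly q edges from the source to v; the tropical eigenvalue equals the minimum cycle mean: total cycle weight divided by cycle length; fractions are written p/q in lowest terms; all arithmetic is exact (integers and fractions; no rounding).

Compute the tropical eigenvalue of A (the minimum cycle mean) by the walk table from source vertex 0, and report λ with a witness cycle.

q=0: [0, ∞, ∞, ∞, ∞]
q=1: [∞, 8, 10, 11, 16]
q=2: [17, 13, 8, 2, 4]
q=3: [15, 11, 10, 0, 9]
q=4: [13, 13, 11, 2, 7]
q=5: [15, 14, 13, 3, 9]
Optimal cycle mean attained by: cycle 1->2->1, total 0 + 3, length 2.
Answer: λ = 3/2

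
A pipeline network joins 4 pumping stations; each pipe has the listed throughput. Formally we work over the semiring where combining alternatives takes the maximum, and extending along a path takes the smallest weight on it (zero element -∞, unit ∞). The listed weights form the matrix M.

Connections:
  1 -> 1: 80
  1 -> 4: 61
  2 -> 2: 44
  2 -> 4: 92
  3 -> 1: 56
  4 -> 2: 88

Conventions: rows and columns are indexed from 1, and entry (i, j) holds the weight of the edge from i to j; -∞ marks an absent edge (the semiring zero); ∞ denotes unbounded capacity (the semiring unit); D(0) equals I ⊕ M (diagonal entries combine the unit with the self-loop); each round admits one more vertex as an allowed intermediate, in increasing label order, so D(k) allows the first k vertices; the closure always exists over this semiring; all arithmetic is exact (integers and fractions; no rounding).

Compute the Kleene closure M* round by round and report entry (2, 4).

D(0):
  [∞, -∞, -∞, 61]
  [-∞, ∞, -∞, 92]
  [56, -∞, ∞, -∞]
  [-∞, 88, -∞, ∞]
D(1):
  [∞, -∞, -∞, 61]
  [-∞, ∞, -∞, 92]
  [56, -∞, ∞, 56]
  [-∞, 88, -∞, ∞]
D(2):
  [∞, -∞, -∞, 61]
  [-∞, ∞, -∞, 92]
  [56, -∞, ∞, 56]
  [-∞, 88, -∞, ∞]
D(3):
  [∞, -∞, -∞, 61]
  [-∞, ∞, -∞, 92]
  [56, -∞, ∞, 56]
  [-∞, 88, -∞, ∞]
D(4):
  [∞, 61, -∞, 61]
  [-∞, ∞, -∞, 92]
  [56, 56, ∞, 56]
  [-∞, 88, -∞, ∞]
Answer: M*[2][4] = 92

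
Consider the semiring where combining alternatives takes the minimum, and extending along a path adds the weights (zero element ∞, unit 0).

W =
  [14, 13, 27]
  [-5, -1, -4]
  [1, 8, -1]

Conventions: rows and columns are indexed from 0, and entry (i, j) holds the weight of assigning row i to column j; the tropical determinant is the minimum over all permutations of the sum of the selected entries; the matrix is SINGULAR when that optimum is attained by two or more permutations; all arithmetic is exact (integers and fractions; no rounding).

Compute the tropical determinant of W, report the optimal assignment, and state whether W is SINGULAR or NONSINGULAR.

σ = (0, 1, 2): 14 + (-1) + (-1) = 12
σ = (0, 2, 1): 14 + (-4) + 8 = 18
σ = (1, 0, 2): 13 + (-5) + (-1) = 7
σ = (1, 2, 0): 13 + (-4) + 1 = 10
σ = (2, 0, 1): 27 + (-5) + 8 = 30
σ = (2, 1, 0): 27 + (-1) + 1 = 27
Optimal value attained by: σ = (1, 0, 2).
Answer: det⊕(W) = 7; verdict: NONSINGULAR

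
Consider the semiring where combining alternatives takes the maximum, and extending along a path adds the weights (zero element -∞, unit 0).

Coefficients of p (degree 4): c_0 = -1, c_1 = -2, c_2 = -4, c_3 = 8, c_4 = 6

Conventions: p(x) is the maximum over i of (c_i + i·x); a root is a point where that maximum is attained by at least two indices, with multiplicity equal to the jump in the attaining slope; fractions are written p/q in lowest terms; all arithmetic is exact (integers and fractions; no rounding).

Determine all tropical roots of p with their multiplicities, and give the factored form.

hull edge (i=0, c=-1) to (i=3, c=8): slope 3, span 3
hull edge (i=3, c=8) to (i=4, c=6): slope -2, span 1
Factored form: p(x) = 6 ⊗ (x ⊕ (-3)) ⊗ (x ⊕ (-3)) ⊗ (x ⊕ (-3)) ⊗ (x ⊕ 2)
Answer: roots = -3 (mult 3), 2 (mult 1)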